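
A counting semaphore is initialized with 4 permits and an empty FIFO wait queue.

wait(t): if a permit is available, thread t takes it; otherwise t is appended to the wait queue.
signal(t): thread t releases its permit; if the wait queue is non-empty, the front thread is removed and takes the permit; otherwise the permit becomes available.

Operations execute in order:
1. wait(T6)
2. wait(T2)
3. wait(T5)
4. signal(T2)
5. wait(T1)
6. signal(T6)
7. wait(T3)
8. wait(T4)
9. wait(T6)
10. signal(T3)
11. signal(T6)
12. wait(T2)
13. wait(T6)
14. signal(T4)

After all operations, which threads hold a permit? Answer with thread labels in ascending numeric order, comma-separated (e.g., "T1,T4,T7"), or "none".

Step 1: wait(T6) -> count=3 queue=[] holders={T6}
Step 2: wait(T2) -> count=2 queue=[] holders={T2,T6}
Step 3: wait(T5) -> count=1 queue=[] holders={T2,T5,T6}
Step 4: signal(T2) -> count=2 queue=[] holders={T5,T6}
Step 5: wait(T1) -> count=1 queue=[] holders={T1,T5,T6}
Step 6: signal(T6) -> count=2 queue=[] holders={T1,T5}
Step 7: wait(T3) -> count=1 queue=[] holders={T1,T3,T5}
Step 8: wait(T4) -> count=0 queue=[] holders={T1,T3,T4,T5}
Step 9: wait(T6) -> count=0 queue=[T6] holders={T1,T3,T4,T5}
Step 10: signal(T3) -> count=0 queue=[] holders={T1,T4,T5,T6}
Step 11: signal(T6) -> count=1 queue=[] holders={T1,T4,T5}
Step 12: wait(T2) -> count=0 queue=[] holders={T1,T2,T4,T5}
Step 13: wait(T6) -> count=0 queue=[T6] holders={T1,T2,T4,T5}
Step 14: signal(T4) -> count=0 queue=[] holders={T1,T2,T5,T6}
Final holders: T1,T2,T5,T6

Answer: T1,T2,T5,T6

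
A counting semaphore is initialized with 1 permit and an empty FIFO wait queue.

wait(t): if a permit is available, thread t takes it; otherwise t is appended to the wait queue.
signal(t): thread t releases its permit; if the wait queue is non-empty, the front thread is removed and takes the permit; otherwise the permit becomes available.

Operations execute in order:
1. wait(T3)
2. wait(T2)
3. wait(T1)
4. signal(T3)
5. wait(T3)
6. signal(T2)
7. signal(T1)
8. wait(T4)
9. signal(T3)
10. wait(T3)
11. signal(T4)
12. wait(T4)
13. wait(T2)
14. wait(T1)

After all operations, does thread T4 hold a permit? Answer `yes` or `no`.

Answer: no

Derivation:
Step 1: wait(T3) -> count=0 queue=[] holders={T3}
Step 2: wait(T2) -> count=0 queue=[T2] holders={T3}
Step 3: wait(T1) -> count=0 queue=[T2,T1] holders={T3}
Step 4: signal(T3) -> count=0 queue=[T1] holders={T2}
Step 5: wait(T3) -> count=0 queue=[T1,T3] holders={T2}
Step 6: signal(T2) -> count=0 queue=[T3] holders={T1}
Step 7: signal(T1) -> count=0 queue=[] holders={T3}
Step 8: wait(T4) -> count=0 queue=[T4] holders={T3}
Step 9: signal(T3) -> count=0 queue=[] holders={T4}
Step 10: wait(T3) -> count=0 queue=[T3] holders={T4}
Step 11: signal(T4) -> count=0 queue=[] holders={T3}
Step 12: wait(T4) -> count=0 queue=[T4] holders={T3}
Step 13: wait(T2) -> count=0 queue=[T4,T2] holders={T3}
Step 14: wait(T1) -> count=0 queue=[T4,T2,T1] holders={T3}
Final holders: {T3} -> T4 not in holders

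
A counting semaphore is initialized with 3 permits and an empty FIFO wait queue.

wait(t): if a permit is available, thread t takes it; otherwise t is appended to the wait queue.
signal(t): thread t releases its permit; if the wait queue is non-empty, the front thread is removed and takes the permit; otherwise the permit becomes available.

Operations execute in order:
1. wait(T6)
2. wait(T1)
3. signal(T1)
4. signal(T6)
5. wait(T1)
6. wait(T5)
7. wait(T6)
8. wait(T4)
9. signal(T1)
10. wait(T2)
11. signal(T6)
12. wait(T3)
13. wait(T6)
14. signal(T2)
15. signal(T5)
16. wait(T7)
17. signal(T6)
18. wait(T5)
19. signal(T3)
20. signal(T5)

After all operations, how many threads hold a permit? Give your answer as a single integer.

Answer: 2

Derivation:
Step 1: wait(T6) -> count=2 queue=[] holders={T6}
Step 2: wait(T1) -> count=1 queue=[] holders={T1,T6}
Step 3: signal(T1) -> count=2 queue=[] holders={T6}
Step 4: signal(T6) -> count=3 queue=[] holders={none}
Step 5: wait(T1) -> count=2 queue=[] holders={T1}
Step 6: wait(T5) -> count=1 queue=[] holders={T1,T5}
Step 7: wait(T6) -> count=0 queue=[] holders={T1,T5,T6}
Step 8: wait(T4) -> count=0 queue=[T4] holders={T1,T5,T6}
Step 9: signal(T1) -> count=0 queue=[] holders={T4,T5,T6}
Step 10: wait(T2) -> count=0 queue=[T2] holders={T4,T5,T6}
Step 11: signal(T6) -> count=0 queue=[] holders={T2,T4,T5}
Step 12: wait(T3) -> count=0 queue=[T3] holders={T2,T4,T5}
Step 13: wait(T6) -> count=0 queue=[T3,T6] holders={T2,T4,T5}
Step 14: signal(T2) -> count=0 queue=[T6] holders={T3,T4,T5}
Step 15: signal(T5) -> count=0 queue=[] holders={T3,T4,T6}
Step 16: wait(T7) -> count=0 queue=[T7] holders={T3,T4,T6}
Step 17: signal(T6) -> count=0 queue=[] holders={T3,T4,T7}
Step 18: wait(T5) -> count=0 queue=[T5] holders={T3,T4,T7}
Step 19: signal(T3) -> count=0 queue=[] holders={T4,T5,T7}
Step 20: signal(T5) -> count=1 queue=[] holders={T4,T7}
Final holders: {T4,T7} -> 2 thread(s)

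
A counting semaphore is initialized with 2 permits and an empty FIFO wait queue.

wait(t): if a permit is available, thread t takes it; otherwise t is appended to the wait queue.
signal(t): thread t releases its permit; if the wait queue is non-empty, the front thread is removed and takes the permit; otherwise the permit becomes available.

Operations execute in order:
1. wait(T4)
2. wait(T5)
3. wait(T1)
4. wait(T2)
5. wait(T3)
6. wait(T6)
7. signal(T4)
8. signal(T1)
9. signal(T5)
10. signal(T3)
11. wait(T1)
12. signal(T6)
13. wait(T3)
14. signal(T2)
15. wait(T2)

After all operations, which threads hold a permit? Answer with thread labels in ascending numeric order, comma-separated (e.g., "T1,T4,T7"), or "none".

Step 1: wait(T4) -> count=1 queue=[] holders={T4}
Step 2: wait(T5) -> count=0 queue=[] holders={T4,T5}
Step 3: wait(T1) -> count=0 queue=[T1] holders={T4,T5}
Step 4: wait(T2) -> count=0 queue=[T1,T2] holders={T4,T5}
Step 5: wait(T3) -> count=0 queue=[T1,T2,T3] holders={T4,T5}
Step 6: wait(T6) -> count=0 queue=[T1,T2,T3,T6] holders={T4,T5}
Step 7: signal(T4) -> count=0 queue=[T2,T3,T6] holders={T1,T5}
Step 8: signal(T1) -> count=0 queue=[T3,T6] holders={T2,T5}
Step 9: signal(T5) -> count=0 queue=[T6] holders={T2,T3}
Step 10: signal(T3) -> count=0 queue=[] holders={T2,T6}
Step 11: wait(T1) -> count=0 queue=[T1] holders={T2,T6}
Step 12: signal(T6) -> count=0 queue=[] holders={T1,T2}
Step 13: wait(T3) -> count=0 queue=[T3] holders={T1,T2}
Step 14: signal(T2) -> count=0 queue=[] holders={T1,T3}
Step 15: wait(T2) -> count=0 queue=[T2] holders={T1,T3}
Final holders: T1,T3

Answer: T1,T3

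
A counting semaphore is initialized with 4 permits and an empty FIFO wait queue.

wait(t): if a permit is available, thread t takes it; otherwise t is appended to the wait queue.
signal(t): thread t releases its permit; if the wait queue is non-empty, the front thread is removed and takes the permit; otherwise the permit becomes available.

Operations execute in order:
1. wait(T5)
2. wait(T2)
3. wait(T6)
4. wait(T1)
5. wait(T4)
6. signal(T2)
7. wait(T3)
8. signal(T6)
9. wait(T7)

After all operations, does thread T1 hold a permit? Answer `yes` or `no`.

Step 1: wait(T5) -> count=3 queue=[] holders={T5}
Step 2: wait(T2) -> count=2 queue=[] holders={T2,T5}
Step 3: wait(T6) -> count=1 queue=[] holders={T2,T5,T6}
Step 4: wait(T1) -> count=0 queue=[] holders={T1,T2,T5,T6}
Step 5: wait(T4) -> count=0 queue=[T4] holders={T1,T2,T5,T6}
Step 6: signal(T2) -> count=0 queue=[] holders={T1,T4,T5,T6}
Step 7: wait(T3) -> count=0 queue=[T3] holders={T1,T4,T5,T6}
Step 8: signal(T6) -> count=0 queue=[] holders={T1,T3,T4,T5}
Step 9: wait(T7) -> count=0 queue=[T7] holders={T1,T3,T4,T5}
Final holders: {T1,T3,T4,T5} -> T1 in holders

Answer: yes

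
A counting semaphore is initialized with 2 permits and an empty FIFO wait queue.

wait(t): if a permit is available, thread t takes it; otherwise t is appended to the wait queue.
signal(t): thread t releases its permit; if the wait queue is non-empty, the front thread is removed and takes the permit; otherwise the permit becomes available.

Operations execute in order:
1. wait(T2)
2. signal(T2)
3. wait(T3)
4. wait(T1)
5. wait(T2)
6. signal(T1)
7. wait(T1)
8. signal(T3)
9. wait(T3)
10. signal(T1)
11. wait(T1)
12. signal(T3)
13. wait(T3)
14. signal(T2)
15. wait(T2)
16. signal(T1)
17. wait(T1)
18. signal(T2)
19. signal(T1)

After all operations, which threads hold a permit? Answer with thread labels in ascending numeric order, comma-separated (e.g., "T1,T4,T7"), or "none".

Step 1: wait(T2) -> count=1 queue=[] holders={T2}
Step 2: signal(T2) -> count=2 queue=[] holders={none}
Step 3: wait(T3) -> count=1 queue=[] holders={T3}
Step 4: wait(T1) -> count=0 queue=[] holders={T1,T3}
Step 5: wait(T2) -> count=0 queue=[T2] holders={T1,T3}
Step 6: signal(T1) -> count=0 queue=[] holders={T2,T3}
Step 7: wait(T1) -> count=0 queue=[T1] holders={T2,T3}
Step 8: signal(T3) -> count=0 queue=[] holders={T1,T2}
Step 9: wait(T3) -> count=0 queue=[T3] holders={T1,T2}
Step 10: signal(T1) -> count=0 queue=[] holders={T2,T3}
Step 11: wait(T1) -> count=0 queue=[T1] holders={T2,T3}
Step 12: signal(T3) -> count=0 queue=[] holders={T1,T2}
Step 13: wait(T3) -> count=0 queue=[T3] holders={T1,T2}
Step 14: signal(T2) -> count=0 queue=[] holders={T1,T3}
Step 15: wait(T2) -> count=0 queue=[T2] holders={T1,T3}
Step 16: signal(T1) -> count=0 queue=[] holders={T2,T3}
Step 17: wait(T1) -> count=0 queue=[T1] holders={T2,T3}
Step 18: signal(T2) -> count=0 queue=[] holders={T1,T3}
Step 19: signal(T1) -> count=1 queue=[] holders={T3}
Final holders: T3

Answer: T3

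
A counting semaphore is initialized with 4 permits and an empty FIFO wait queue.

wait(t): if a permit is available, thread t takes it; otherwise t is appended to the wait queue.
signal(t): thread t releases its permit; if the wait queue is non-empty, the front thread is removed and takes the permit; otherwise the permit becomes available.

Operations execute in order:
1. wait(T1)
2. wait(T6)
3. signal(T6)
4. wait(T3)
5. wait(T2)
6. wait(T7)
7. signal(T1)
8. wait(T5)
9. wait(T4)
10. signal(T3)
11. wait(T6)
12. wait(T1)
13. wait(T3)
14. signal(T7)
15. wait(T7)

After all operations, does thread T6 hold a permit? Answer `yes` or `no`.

Answer: yes

Derivation:
Step 1: wait(T1) -> count=3 queue=[] holders={T1}
Step 2: wait(T6) -> count=2 queue=[] holders={T1,T6}
Step 3: signal(T6) -> count=3 queue=[] holders={T1}
Step 4: wait(T3) -> count=2 queue=[] holders={T1,T3}
Step 5: wait(T2) -> count=1 queue=[] holders={T1,T2,T3}
Step 6: wait(T7) -> count=0 queue=[] holders={T1,T2,T3,T7}
Step 7: signal(T1) -> count=1 queue=[] holders={T2,T3,T7}
Step 8: wait(T5) -> count=0 queue=[] holders={T2,T3,T5,T7}
Step 9: wait(T4) -> count=0 queue=[T4] holders={T2,T3,T5,T7}
Step 10: signal(T3) -> count=0 queue=[] holders={T2,T4,T5,T7}
Step 11: wait(T6) -> count=0 queue=[T6] holders={T2,T4,T5,T7}
Step 12: wait(T1) -> count=0 queue=[T6,T1] holders={T2,T4,T5,T7}
Step 13: wait(T3) -> count=0 queue=[T6,T1,T3] holders={T2,T4,T5,T7}
Step 14: signal(T7) -> count=0 queue=[T1,T3] holders={T2,T4,T5,T6}
Step 15: wait(T7) -> count=0 queue=[T1,T3,T7] holders={T2,T4,T5,T6}
Final holders: {T2,T4,T5,T6} -> T6 in holders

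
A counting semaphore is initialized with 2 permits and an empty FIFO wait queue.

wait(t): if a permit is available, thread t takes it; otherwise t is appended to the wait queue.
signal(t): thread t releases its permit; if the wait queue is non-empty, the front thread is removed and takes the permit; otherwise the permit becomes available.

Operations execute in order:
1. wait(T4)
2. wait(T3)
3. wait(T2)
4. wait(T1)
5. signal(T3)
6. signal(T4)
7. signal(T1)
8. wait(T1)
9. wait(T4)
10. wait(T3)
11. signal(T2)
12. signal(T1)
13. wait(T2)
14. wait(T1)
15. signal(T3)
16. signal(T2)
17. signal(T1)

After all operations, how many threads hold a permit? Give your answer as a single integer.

Answer: 1

Derivation:
Step 1: wait(T4) -> count=1 queue=[] holders={T4}
Step 2: wait(T3) -> count=0 queue=[] holders={T3,T4}
Step 3: wait(T2) -> count=0 queue=[T2] holders={T3,T4}
Step 4: wait(T1) -> count=0 queue=[T2,T1] holders={T3,T4}
Step 5: signal(T3) -> count=0 queue=[T1] holders={T2,T4}
Step 6: signal(T4) -> count=0 queue=[] holders={T1,T2}
Step 7: signal(T1) -> count=1 queue=[] holders={T2}
Step 8: wait(T1) -> count=0 queue=[] holders={T1,T2}
Step 9: wait(T4) -> count=0 queue=[T4] holders={T1,T2}
Step 10: wait(T3) -> count=0 queue=[T4,T3] holders={T1,T2}
Step 11: signal(T2) -> count=0 queue=[T3] holders={T1,T4}
Step 12: signal(T1) -> count=0 queue=[] holders={T3,T4}
Step 13: wait(T2) -> count=0 queue=[T2] holders={T3,T4}
Step 14: wait(T1) -> count=0 queue=[T2,T1] holders={T3,T4}
Step 15: signal(T3) -> count=0 queue=[T1] holders={T2,T4}
Step 16: signal(T2) -> count=0 queue=[] holders={T1,T4}
Step 17: signal(T1) -> count=1 queue=[] holders={T4}
Final holders: {T4} -> 1 thread(s)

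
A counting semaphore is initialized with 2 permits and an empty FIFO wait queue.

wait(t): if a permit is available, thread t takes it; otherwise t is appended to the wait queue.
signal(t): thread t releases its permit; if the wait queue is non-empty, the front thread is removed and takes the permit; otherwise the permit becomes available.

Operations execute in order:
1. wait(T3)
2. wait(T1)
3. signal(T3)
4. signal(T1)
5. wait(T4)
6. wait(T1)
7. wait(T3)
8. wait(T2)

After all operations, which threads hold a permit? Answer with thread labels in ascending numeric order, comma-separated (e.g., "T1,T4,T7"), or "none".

Step 1: wait(T3) -> count=1 queue=[] holders={T3}
Step 2: wait(T1) -> count=0 queue=[] holders={T1,T3}
Step 3: signal(T3) -> count=1 queue=[] holders={T1}
Step 4: signal(T1) -> count=2 queue=[] holders={none}
Step 5: wait(T4) -> count=1 queue=[] holders={T4}
Step 6: wait(T1) -> count=0 queue=[] holders={T1,T4}
Step 7: wait(T3) -> count=0 queue=[T3] holders={T1,T4}
Step 8: wait(T2) -> count=0 queue=[T3,T2] holders={T1,T4}
Final holders: T1,T4

Answer: T1,T4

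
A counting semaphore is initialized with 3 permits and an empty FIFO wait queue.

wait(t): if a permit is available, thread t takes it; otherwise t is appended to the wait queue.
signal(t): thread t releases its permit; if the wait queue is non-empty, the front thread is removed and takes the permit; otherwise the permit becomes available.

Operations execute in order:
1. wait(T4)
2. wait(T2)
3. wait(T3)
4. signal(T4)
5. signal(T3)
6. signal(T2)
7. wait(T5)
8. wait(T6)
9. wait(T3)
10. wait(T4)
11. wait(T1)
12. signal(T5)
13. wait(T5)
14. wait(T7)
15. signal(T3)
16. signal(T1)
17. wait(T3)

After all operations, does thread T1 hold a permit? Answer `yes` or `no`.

Answer: no

Derivation:
Step 1: wait(T4) -> count=2 queue=[] holders={T4}
Step 2: wait(T2) -> count=1 queue=[] holders={T2,T4}
Step 3: wait(T3) -> count=0 queue=[] holders={T2,T3,T4}
Step 4: signal(T4) -> count=1 queue=[] holders={T2,T3}
Step 5: signal(T3) -> count=2 queue=[] holders={T2}
Step 6: signal(T2) -> count=3 queue=[] holders={none}
Step 7: wait(T5) -> count=2 queue=[] holders={T5}
Step 8: wait(T6) -> count=1 queue=[] holders={T5,T6}
Step 9: wait(T3) -> count=0 queue=[] holders={T3,T5,T6}
Step 10: wait(T4) -> count=0 queue=[T4] holders={T3,T5,T6}
Step 11: wait(T1) -> count=0 queue=[T4,T1] holders={T3,T5,T6}
Step 12: signal(T5) -> count=0 queue=[T1] holders={T3,T4,T6}
Step 13: wait(T5) -> count=0 queue=[T1,T5] holders={T3,T4,T6}
Step 14: wait(T7) -> count=0 queue=[T1,T5,T7] holders={T3,T4,T6}
Step 15: signal(T3) -> count=0 queue=[T5,T7] holders={T1,T4,T6}
Step 16: signal(T1) -> count=0 queue=[T7] holders={T4,T5,T6}
Step 17: wait(T3) -> count=0 queue=[T7,T3] holders={T4,T5,T6}
Final holders: {T4,T5,T6} -> T1 not in holders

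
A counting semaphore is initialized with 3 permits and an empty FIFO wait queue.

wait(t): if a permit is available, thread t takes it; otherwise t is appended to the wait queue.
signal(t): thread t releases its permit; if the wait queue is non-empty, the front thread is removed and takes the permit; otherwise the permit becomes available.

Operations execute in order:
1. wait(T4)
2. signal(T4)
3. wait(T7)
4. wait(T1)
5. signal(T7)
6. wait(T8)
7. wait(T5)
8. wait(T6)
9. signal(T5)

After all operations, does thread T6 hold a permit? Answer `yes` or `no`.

Answer: yes

Derivation:
Step 1: wait(T4) -> count=2 queue=[] holders={T4}
Step 2: signal(T4) -> count=3 queue=[] holders={none}
Step 3: wait(T7) -> count=2 queue=[] holders={T7}
Step 4: wait(T1) -> count=1 queue=[] holders={T1,T7}
Step 5: signal(T7) -> count=2 queue=[] holders={T1}
Step 6: wait(T8) -> count=1 queue=[] holders={T1,T8}
Step 7: wait(T5) -> count=0 queue=[] holders={T1,T5,T8}
Step 8: wait(T6) -> count=0 queue=[T6] holders={T1,T5,T8}
Step 9: signal(T5) -> count=0 queue=[] holders={T1,T6,T8}
Final holders: {T1,T6,T8} -> T6 in holders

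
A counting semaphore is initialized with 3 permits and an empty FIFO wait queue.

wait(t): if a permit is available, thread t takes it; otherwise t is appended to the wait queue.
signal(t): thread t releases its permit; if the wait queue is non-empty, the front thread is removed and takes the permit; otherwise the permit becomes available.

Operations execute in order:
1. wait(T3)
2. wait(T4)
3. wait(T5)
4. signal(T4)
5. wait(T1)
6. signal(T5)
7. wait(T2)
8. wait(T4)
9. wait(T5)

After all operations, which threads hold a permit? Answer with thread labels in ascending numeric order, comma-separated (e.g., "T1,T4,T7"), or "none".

Step 1: wait(T3) -> count=2 queue=[] holders={T3}
Step 2: wait(T4) -> count=1 queue=[] holders={T3,T4}
Step 3: wait(T5) -> count=0 queue=[] holders={T3,T4,T5}
Step 4: signal(T4) -> count=1 queue=[] holders={T3,T5}
Step 5: wait(T1) -> count=0 queue=[] holders={T1,T3,T5}
Step 6: signal(T5) -> count=1 queue=[] holders={T1,T3}
Step 7: wait(T2) -> count=0 queue=[] holders={T1,T2,T3}
Step 8: wait(T4) -> count=0 queue=[T4] holders={T1,T2,T3}
Step 9: wait(T5) -> count=0 queue=[T4,T5] holders={T1,T2,T3}
Final holders: T1,T2,T3

Answer: T1,T2,T3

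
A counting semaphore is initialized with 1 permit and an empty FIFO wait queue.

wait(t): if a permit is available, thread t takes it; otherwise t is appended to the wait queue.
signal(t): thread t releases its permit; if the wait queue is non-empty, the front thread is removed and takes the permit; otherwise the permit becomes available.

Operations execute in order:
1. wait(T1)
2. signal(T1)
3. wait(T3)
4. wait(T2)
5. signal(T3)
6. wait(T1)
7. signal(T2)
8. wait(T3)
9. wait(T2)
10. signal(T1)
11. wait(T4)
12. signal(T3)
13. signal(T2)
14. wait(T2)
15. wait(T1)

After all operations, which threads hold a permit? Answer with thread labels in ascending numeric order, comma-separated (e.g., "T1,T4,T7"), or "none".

Answer: T4

Derivation:
Step 1: wait(T1) -> count=0 queue=[] holders={T1}
Step 2: signal(T1) -> count=1 queue=[] holders={none}
Step 3: wait(T3) -> count=0 queue=[] holders={T3}
Step 4: wait(T2) -> count=0 queue=[T2] holders={T3}
Step 5: signal(T3) -> count=0 queue=[] holders={T2}
Step 6: wait(T1) -> count=0 queue=[T1] holders={T2}
Step 7: signal(T2) -> count=0 queue=[] holders={T1}
Step 8: wait(T3) -> count=0 queue=[T3] holders={T1}
Step 9: wait(T2) -> count=0 queue=[T3,T2] holders={T1}
Step 10: signal(T1) -> count=0 queue=[T2] holders={T3}
Step 11: wait(T4) -> count=0 queue=[T2,T4] holders={T3}
Step 12: signal(T3) -> count=0 queue=[T4] holders={T2}
Step 13: signal(T2) -> count=0 queue=[] holders={T4}
Step 14: wait(T2) -> count=0 queue=[T2] holders={T4}
Step 15: wait(T1) -> count=0 queue=[T2,T1] holders={T4}
Final holders: T4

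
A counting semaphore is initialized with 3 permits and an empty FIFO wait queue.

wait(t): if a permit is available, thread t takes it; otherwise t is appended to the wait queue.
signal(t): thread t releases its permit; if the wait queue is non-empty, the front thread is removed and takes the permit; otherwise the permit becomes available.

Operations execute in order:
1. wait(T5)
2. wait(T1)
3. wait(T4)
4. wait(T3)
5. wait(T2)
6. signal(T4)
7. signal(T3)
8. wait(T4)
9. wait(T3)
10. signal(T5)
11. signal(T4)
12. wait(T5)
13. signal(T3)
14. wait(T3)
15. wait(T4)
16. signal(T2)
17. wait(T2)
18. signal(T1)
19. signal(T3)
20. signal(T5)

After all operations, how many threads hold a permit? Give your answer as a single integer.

Answer: 2

Derivation:
Step 1: wait(T5) -> count=2 queue=[] holders={T5}
Step 2: wait(T1) -> count=1 queue=[] holders={T1,T5}
Step 3: wait(T4) -> count=0 queue=[] holders={T1,T4,T5}
Step 4: wait(T3) -> count=0 queue=[T3] holders={T1,T4,T5}
Step 5: wait(T2) -> count=0 queue=[T3,T2] holders={T1,T4,T5}
Step 6: signal(T4) -> count=0 queue=[T2] holders={T1,T3,T5}
Step 7: signal(T3) -> count=0 queue=[] holders={T1,T2,T5}
Step 8: wait(T4) -> count=0 queue=[T4] holders={T1,T2,T5}
Step 9: wait(T3) -> count=0 queue=[T4,T3] holders={T1,T2,T5}
Step 10: signal(T5) -> count=0 queue=[T3] holders={T1,T2,T4}
Step 11: signal(T4) -> count=0 queue=[] holders={T1,T2,T3}
Step 12: wait(T5) -> count=0 queue=[T5] holders={T1,T2,T3}
Step 13: signal(T3) -> count=0 queue=[] holders={T1,T2,T5}
Step 14: wait(T3) -> count=0 queue=[T3] holders={T1,T2,T5}
Step 15: wait(T4) -> count=0 queue=[T3,T4] holders={T1,T2,T5}
Step 16: signal(T2) -> count=0 queue=[T4] holders={T1,T3,T5}
Step 17: wait(T2) -> count=0 queue=[T4,T2] holders={T1,T3,T5}
Step 18: signal(T1) -> count=0 queue=[T2] holders={T3,T4,T5}
Step 19: signal(T3) -> count=0 queue=[] holders={T2,T4,T5}
Step 20: signal(T5) -> count=1 queue=[] holders={T2,T4}
Final holders: {T2,T4} -> 2 thread(s)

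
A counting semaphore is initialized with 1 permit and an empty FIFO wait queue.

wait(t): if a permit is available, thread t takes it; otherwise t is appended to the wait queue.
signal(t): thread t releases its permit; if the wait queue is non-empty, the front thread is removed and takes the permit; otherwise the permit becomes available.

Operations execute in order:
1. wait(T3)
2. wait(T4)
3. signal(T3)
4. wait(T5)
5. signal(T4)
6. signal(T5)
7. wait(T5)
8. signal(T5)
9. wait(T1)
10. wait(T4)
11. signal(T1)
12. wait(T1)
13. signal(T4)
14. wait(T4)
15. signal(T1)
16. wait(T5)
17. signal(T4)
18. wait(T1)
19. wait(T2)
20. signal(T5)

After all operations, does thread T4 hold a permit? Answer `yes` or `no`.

Answer: no

Derivation:
Step 1: wait(T3) -> count=0 queue=[] holders={T3}
Step 2: wait(T4) -> count=0 queue=[T4] holders={T3}
Step 3: signal(T3) -> count=0 queue=[] holders={T4}
Step 4: wait(T5) -> count=0 queue=[T5] holders={T4}
Step 5: signal(T4) -> count=0 queue=[] holders={T5}
Step 6: signal(T5) -> count=1 queue=[] holders={none}
Step 7: wait(T5) -> count=0 queue=[] holders={T5}
Step 8: signal(T5) -> count=1 queue=[] holders={none}
Step 9: wait(T1) -> count=0 queue=[] holders={T1}
Step 10: wait(T4) -> count=0 queue=[T4] holders={T1}
Step 11: signal(T1) -> count=0 queue=[] holders={T4}
Step 12: wait(T1) -> count=0 queue=[T1] holders={T4}
Step 13: signal(T4) -> count=0 queue=[] holders={T1}
Step 14: wait(T4) -> count=0 queue=[T4] holders={T1}
Step 15: signal(T1) -> count=0 queue=[] holders={T4}
Step 16: wait(T5) -> count=0 queue=[T5] holders={T4}
Step 17: signal(T4) -> count=0 queue=[] holders={T5}
Step 18: wait(T1) -> count=0 queue=[T1] holders={T5}
Step 19: wait(T2) -> count=0 queue=[T1,T2] holders={T5}
Step 20: signal(T5) -> count=0 queue=[T2] holders={T1}
Final holders: {T1} -> T4 not in holders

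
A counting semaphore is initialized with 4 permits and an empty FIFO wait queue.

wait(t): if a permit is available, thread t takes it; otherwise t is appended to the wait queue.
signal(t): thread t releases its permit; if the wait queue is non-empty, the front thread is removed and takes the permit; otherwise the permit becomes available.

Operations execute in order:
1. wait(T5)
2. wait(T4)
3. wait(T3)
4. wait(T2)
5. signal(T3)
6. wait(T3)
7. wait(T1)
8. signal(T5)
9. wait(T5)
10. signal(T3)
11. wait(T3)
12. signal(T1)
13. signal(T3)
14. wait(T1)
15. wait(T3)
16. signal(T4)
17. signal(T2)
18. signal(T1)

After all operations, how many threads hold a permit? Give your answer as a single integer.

Step 1: wait(T5) -> count=3 queue=[] holders={T5}
Step 2: wait(T4) -> count=2 queue=[] holders={T4,T5}
Step 3: wait(T3) -> count=1 queue=[] holders={T3,T4,T5}
Step 4: wait(T2) -> count=0 queue=[] holders={T2,T3,T4,T5}
Step 5: signal(T3) -> count=1 queue=[] holders={T2,T4,T5}
Step 6: wait(T3) -> count=0 queue=[] holders={T2,T3,T4,T5}
Step 7: wait(T1) -> count=0 queue=[T1] holders={T2,T3,T4,T5}
Step 8: signal(T5) -> count=0 queue=[] holders={T1,T2,T3,T4}
Step 9: wait(T5) -> count=0 queue=[T5] holders={T1,T2,T3,T4}
Step 10: signal(T3) -> count=0 queue=[] holders={T1,T2,T4,T5}
Step 11: wait(T3) -> count=0 queue=[T3] holders={T1,T2,T4,T5}
Step 12: signal(T1) -> count=0 queue=[] holders={T2,T3,T4,T5}
Step 13: signal(T3) -> count=1 queue=[] holders={T2,T4,T5}
Step 14: wait(T1) -> count=0 queue=[] holders={T1,T2,T4,T5}
Step 15: wait(T3) -> count=0 queue=[T3] holders={T1,T2,T4,T5}
Step 16: signal(T4) -> count=0 queue=[] holders={T1,T2,T3,T5}
Step 17: signal(T2) -> count=1 queue=[] holders={T1,T3,T5}
Step 18: signal(T1) -> count=2 queue=[] holders={T3,T5}
Final holders: {T3,T5} -> 2 thread(s)

Answer: 2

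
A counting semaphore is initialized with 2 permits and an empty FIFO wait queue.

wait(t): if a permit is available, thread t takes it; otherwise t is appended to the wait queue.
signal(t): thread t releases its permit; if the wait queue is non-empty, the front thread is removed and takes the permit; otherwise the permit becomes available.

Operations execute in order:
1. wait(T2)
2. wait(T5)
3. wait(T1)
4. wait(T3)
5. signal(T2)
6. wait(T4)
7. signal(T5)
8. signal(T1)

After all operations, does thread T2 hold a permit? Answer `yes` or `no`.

Step 1: wait(T2) -> count=1 queue=[] holders={T2}
Step 2: wait(T5) -> count=0 queue=[] holders={T2,T5}
Step 3: wait(T1) -> count=0 queue=[T1] holders={T2,T5}
Step 4: wait(T3) -> count=0 queue=[T1,T3] holders={T2,T5}
Step 5: signal(T2) -> count=0 queue=[T3] holders={T1,T5}
Step 6: wait(T4) -> count=0 queue=[T3,T4] holders={T1,T5}
Step 7: signal(T5) -> count=0 queue=[T4] holders={T1,T3}
Step 8: signal(T1) -> count=0 queue=[] holders={T3,T4}
Final holders: {T3,T4} -> T2 not in holders

Answer: no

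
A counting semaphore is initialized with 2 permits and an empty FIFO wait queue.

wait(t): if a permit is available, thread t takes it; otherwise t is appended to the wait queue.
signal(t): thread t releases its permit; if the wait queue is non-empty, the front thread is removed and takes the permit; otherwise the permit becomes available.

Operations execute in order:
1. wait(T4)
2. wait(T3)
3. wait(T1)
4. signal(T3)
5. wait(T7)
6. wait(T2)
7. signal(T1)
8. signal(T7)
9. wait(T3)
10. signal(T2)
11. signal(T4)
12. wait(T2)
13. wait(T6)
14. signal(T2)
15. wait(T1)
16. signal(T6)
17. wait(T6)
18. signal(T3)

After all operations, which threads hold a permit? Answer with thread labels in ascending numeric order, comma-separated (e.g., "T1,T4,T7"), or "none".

Step 1: wait(T4) -> count=1 queue=[] holders={T4}
Step 2: wait(T3) -> count=0 queue=[] holders={T3,T4}
Step 3: wait(T1) -> count=0 queue=[T1] holders={T3,T4}
Step 4: signal(T3) -> count=0 queue=[] holders={T1,T4}
Step 5: wait(T7) -> count=0 queue=[T7] holders={T1,T4}
Step 6: wait(T2) -> count=0 queue=[T7,T2] holders={T1,T4}
Step 7: signal(T1) -> count=0 queue=[T2] holders={T4,T7}
Step 8: signal(T7) -> count=0 queue=[] holders={T2,T4}
Step 9: wait(T3) -> count=0 queue=[T3] holders={T2,T4}
Step 10: signal(T2) -> count=0 queue=[] holders={T3,T4}
Step 11: signal(T4) -> count=1 queue=[] holders={T3}
Step 12: wait(T2) -> count=0 queue=[] holders={T2,T3}
Step 13: wait(T6) -> count=0 queue=[T6] holders={T2,T3}
Step 14: signal(T2) -> count=0 queue=[] holders={T3,T6}
Step 15: wait(T1) -> count=0 queue=[T1] holders={T3,T6}
Step 16: signal(T6) -> count=0 queue=[] holders={T1,T3}
Step 17: wait(T6) -> count=0 queue=[T6] holders={T1,T3}
Step 18: signal(T3) -> count=0 queue=[] holders={T1,T6}
Final holders: T1,T6

Answer: T1,T6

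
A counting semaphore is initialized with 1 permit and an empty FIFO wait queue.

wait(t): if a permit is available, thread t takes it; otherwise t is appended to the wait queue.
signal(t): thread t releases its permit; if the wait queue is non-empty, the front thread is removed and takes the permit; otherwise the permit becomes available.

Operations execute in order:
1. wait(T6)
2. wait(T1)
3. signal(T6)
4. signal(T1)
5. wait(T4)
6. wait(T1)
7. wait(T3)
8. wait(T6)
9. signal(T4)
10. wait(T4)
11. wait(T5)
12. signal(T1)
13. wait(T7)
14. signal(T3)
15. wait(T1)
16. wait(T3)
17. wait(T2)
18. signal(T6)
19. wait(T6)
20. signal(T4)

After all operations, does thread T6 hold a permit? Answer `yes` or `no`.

Step 1: wait(T6) -> count=0 queue=[] holders={T6}
Step 2: wait(T1) -> count=0 queue=[T1] holders={T6}
Step 3: signal(T6) -> count=0 queue=[] holders={T1}
Step 4: signal(T1) -> count=1 queue=[] holders={none}
Step 5: wait(T4) -> count=0 queue=[] holders={T4}
Step 6: wait(T1) -> count=0 queue=[T1] holders={T4}
Step 7: wait(T3) -> count=0 queue=[T1,T3] holders={T4}
Step 8: wait(T6) -> count=0 queue=[T1,T3,T6] holders={T4}
Step 9: signal(T4) -> count=0 queue=[T3,T6] holders={T1}
Step 10: wait(T4) -> count=0 queue=[T3,T6,T4] holders={T1}
Step 11: wait(T5) -> count=0 queue=[T3,T6,T4,T5] holders={T1}
Step 12: signal(T1) -> count=0 queue=[T6,T4,T5] holders={T3}
Step 13: wait(T7) -> count=0 queue=[T6,T4,T5,T7] holders={T3}
Step 14: signal(T3) -> count=0 queue=[T4,T5,T7] holders={T6}
Step 15: wait(T1) -> count=0 queue=[T4,T5,T7,T1] holders={T6}
Step 16: wait(T3) -> count=0 queue=[T4,T5,T7,T1,T3] holders={T6}
Step 17: wait(T2) -> count=0 queue=[T4,T5,T7,T1,T3,T2] holders={T6}
Step 18: signal(T6) -> count=0 queue=[T5,T7,T1,T3,T2] holders={T4}
Step 19: wait(T6) -> count=0 queue=[T5,T7,T1,T3,T2,T6] holders={T4}
Step 20: signal(T4) -> count=0 queue=[T7,T1,T3,T2,T6] holders={T5}
Final holders: {T5} -> T6 not in holders

Answer: no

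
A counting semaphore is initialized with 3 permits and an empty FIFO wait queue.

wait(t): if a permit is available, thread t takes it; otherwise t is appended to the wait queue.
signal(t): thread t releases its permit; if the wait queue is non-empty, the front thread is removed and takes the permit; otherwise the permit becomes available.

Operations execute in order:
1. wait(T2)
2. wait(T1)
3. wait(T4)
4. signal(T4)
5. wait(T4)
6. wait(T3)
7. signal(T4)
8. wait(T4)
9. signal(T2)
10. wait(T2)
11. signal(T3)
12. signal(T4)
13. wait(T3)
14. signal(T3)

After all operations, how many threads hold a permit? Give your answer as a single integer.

Answer: 2

Derivation:
Step 1: wait(T2) -> count=2 queue=[] holders={T2}
Step 2: wait(T1) -> count=1 queue=[] holders={T1,T2}
Step 3: wait(T4) -> count=0 queue=[] holders={T1,T2,T4}
Step 4: signal(T4) -> count=1 queue=[] holders={T1,T2}
Step 5: wait(T4) -> count=0 queue=[] holders={T1,T2,T4}
Step 6: wait(T3) -> count=0 queue=[T3] holders={T1,T2,T4}
Step 7: signal(T4) -> count=0 queue=[] holders={T1,T2,T3}
Step 8: wait(T4) -> count=0 queue=[T4] holders={T1,T2,T3}
Step 9: signal(T2) -> count=0 queue=[] holders={T1,T3,T4}
Step 10: wait(T2) -> count=0 queue=[T2] holders={T1,T3,T4}
Step 11: signal(T3) -> count=0 queue=[] holders={T1,T2,T4}
Step 12: signal(T4) -> count=1 queue=[] holders={T1,T2}
Step 13: wait(T3) -> count=0 queue=[] holders={T1,T2,T3}
Step 14: signal(T3) -> count=1 queue=[] holders={T1,T2}
Final holders: {T1,T2} -> 2 thread(s)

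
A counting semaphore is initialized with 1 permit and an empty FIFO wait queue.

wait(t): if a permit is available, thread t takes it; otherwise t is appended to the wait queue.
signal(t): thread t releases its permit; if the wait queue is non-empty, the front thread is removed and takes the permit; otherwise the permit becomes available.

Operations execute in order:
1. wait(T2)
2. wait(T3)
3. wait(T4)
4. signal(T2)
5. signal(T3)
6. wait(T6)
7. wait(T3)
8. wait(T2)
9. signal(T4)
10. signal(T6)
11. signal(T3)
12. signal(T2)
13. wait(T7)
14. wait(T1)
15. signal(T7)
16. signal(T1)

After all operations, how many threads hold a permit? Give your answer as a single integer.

Answer: 0

Derivation:
Step 1: wait(T2) -> count=0 queue=[] holders={T2}
Step 2: wait(T3) -> count=0 queue=[T3] holders={T2}
Step 3: wait(T4) -> count=0 queue=[T3,T4] holders={T2}
Step 4: signal(T2) -> count=0 queue=[T4] holders={T3}
Step 5: signal(T3) -> count=0 queue=[] holders={T4}
Step 6: wait(T6) -> count=0 queue=[T6] holders={T4}
Step 7: wait(T3) -> count=0 queue=[T6,T3] holders={T4}
Step 8: wait(T2) -> count=0 queue=[T6,T3,T2] holders={T4}
Step 9: signal(T4) -> count=0 queue=[T3,T2] holders={T6}
Step 10: signal(T6) -> count=0 queue=[T2] holders={T3}
Step 11: signal(T3) -> count=0 queue=[] holders={T2}
Step 12: signal(T2) -> count=1 queue=[] holders={none}
Step 13: wait(T7) -> count=0 queue=[] holders={T7}
Step 14: wait(T1) -> count=0 queue=[T1] holders={T7}
Step 15: signal(T7) -> count=0 queue=[] holders={T1}
Step 16: signal(T1) -> count=1 queue=[] holders={none}
Final holders: {none} -> 0 thread(s)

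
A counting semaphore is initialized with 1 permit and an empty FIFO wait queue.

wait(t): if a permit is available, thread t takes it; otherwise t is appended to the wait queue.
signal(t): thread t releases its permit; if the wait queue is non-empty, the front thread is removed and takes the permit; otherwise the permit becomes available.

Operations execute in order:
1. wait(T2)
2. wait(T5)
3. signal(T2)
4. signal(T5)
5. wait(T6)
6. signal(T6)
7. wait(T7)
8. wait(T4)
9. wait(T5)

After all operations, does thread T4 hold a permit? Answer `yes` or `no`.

Step 1: wait(T2) -> count=0 queue=[] holders={T2}
Step 2: wait(T5) -> count=0 queue=[T5] holders={T2}
Step 3: signal(T2) -> count=0 queue=[] holders={T5}
Step 4: signal(T5) -> count=1 queue=[] holders={none}
Step 5: wait(T6) -> count=0 queue=[] holders={T6}
Step 6: signal(T6) -> count=1 queue=[] holders={none}
Step 7: wait(T7) -> count=0 queue=[] holders={T7}
Step 8: wait(T4) -> count=0 queue=[T4] holders={T7}
Step 9: wait(T5) -> count=0 queue=[T4,T5] holders={T7}
Final holders: {T7} -> T4 not in holders

Answer: no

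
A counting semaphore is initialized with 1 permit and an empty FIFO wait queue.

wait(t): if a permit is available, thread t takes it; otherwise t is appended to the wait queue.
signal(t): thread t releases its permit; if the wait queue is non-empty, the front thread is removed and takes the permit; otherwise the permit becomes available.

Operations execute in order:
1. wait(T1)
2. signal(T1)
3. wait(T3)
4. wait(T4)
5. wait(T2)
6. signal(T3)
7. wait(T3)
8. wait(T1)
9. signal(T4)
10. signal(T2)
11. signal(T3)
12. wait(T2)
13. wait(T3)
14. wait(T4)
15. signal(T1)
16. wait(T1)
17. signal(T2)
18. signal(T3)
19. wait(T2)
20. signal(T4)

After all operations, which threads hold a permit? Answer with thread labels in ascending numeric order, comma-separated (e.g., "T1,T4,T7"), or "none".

Step 1: wait(T1) -> count=0 queue=[] holders={T1}
Step 2: signal(T1) -> count=1 queue=[] holders={none}
Step 3: wait(T3) -> count=0 queue=[] holders={T3}
Step 4: wait(T4) -> count=0 queue=[T4] holders={T3}
Step 5: wait(T2) -> count=0 queue=[T4,T2] holders={T3}
Step 6: signal(T3) -> count=0 queue=[T2] holders={T4}
Step 7: wait(T3) -> count=0 queue=[T2,T3] holders={T4}
Step 8: wait(T1) -> count=0 queue=[T2,T3,T1] holders={T4}
Step 9: signal(T4) -> count=0 queue=[T3,T1] holders={T2}
Step 10: signal(T2) -> count=0 queue=[T1] holders={T3}
Step 11: signal(T3) -> count=0 queue=[] holders={T1}
Step 12: wait(T2) -> count=0 queue=[T2] holders={T1}
Step 13: wait(T3) -> count=0 queue=[T2,T3] holders={T1}
Step 14: wait(T4) -> count=0 queue=[T2,T3,T4] holders={T1}
Step 15: signal(T1) -> count=0 queue=[T3,T4] holders={T2}
Step 16: wait(T1) -> count=0 queue=[T3,T4,T1] holders={T2}
Step 17: signal(T2) -> count=0 queue=[T4,T1] holders={T3}
Step 18: signal(T3) -> count=0 queue=[T1] holders={T4}
Step 19: wait(T2) -> count=0 queue=[T1,T2] holders={T4}
Step 20: signal(T4) -> count=0 queue=[T2] holders={T1}
Final holders: T1

Answer: T1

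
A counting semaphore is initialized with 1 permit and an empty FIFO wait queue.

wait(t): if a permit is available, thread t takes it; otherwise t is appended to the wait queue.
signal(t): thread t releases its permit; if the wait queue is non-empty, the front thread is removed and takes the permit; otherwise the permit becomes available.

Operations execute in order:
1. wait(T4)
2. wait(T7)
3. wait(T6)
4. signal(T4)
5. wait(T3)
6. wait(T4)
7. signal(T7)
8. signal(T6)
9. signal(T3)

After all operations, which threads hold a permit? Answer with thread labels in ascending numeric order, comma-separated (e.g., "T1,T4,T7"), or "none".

Step 1: wait(T4) -> count=0 queue=[] holders={T4}
Step 2: wait(T7) -> count=0 queue=[T7] holders={T4}
Step 3: wait(T6) -> count=0 queue=[T7,T6] holders={T4}
Step 4: signal(T4) -> count=0 queue=[T6] holders={T7}
Step 5: wait(T3) -> count=0 queue=[T6,T3] holders={T7}
Step 6: wait(T4) -> count=0 queue=[T6,T3,T4] holders={T7}
Step 7: signal(T7) -> count=0 queue=[T3,T4] holders={T6}
Step 8: signal(T6) -> count=0 queue=[T4] holders={T3}
Step 9: signal(T3) -> count=0 queue=[] holders={T4}
Final holders: T4

Answer: T4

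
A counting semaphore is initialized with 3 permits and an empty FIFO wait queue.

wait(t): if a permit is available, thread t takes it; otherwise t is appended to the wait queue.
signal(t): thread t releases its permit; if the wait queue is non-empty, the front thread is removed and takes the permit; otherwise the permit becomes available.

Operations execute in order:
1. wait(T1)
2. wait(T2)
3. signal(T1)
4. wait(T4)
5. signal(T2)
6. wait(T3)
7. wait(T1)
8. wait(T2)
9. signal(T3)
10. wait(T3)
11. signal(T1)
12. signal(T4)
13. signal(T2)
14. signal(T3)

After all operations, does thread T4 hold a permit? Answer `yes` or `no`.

Step 1: wait(T1) -> count=2 queue=[] holders={T1}
Step 2: wait(T2) -> count=1 queue=[] holders={T1,T2}
Step 3: signal(T1) -> count=2 queue=[] holders={T2}
Step 4: wait(T4) -> count=1 queue=[] holders={T2,T4}
Step 5: signal(T2) -> count=2 queue=[] holders={T4}
Step 6: wait(T3) -> count=1 queue=[] holders={T3,T4}
Step 7: wait(T1) -> count=0 queue=[] holders={T1,T3,T4}
Step 8: wait(T2) -> count=0 queue=[T2] holders={T1,T3,T4}
Step 9: signal(T3) -> count=0 queue=[] holders={T1,T2,T4}
Step 10: wait(T3) -> count=0 queue=[T3] holders={T1,T2,T4}
Step 11: signal(T1) -> count=0 queue=[] holders={T2,T3,T4}
Step 12: signal(T4) -> count=1 queue=[] holders={T2,T3}
Step 13: signal(T2) -> count=2 queue=[] holders={T3}
Step 14: signal(T3) -> count=3 queue=[] holders={none}
Final holders: {none} -> T4 not in holders

Answer: no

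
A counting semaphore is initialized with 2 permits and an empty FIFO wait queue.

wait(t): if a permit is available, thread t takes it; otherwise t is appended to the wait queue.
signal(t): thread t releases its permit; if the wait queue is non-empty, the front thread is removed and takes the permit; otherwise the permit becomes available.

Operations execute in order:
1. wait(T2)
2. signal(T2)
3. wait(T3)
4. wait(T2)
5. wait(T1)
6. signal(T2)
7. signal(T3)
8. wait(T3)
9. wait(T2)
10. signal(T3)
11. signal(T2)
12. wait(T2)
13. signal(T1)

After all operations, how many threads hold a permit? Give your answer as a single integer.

Answer: 1

Derivation:
Step 1: wait(T2) -> count=1 queue=[] holders={T2}
Step 2: signal(T2) -> count=2 queue=[] holders={none}
Step 3: wait(T3) -> count=1 queue=[] holders={T3}
Step 4: wait(T2) -> count=0 queue=[] holders={T2,T3}
Step 5: wait(T1) -> count=0 queue=[T1] holders={T2,T3}
Step 6: signal(T2) -> count=0 queue=[] holders={T1,T3}
Step 7: signal(T3) -> count=1 queue=[] holders={T1}
Step 8: wait(T3) -> count=0 queue=[] holders={T1,T3}
Step 9: wait(T2) -> count=0 queue=[T2] holders={T1,T3}
Step 10: signal(T3) -> count=0 queue=[] holders={T1,T2}
Step 11: signal(T2) -> count=1 queue=[] holders={T1}
Step 12: wait(T2) -> count=0 queue=[] holders={T1,T2}
Step 13: signal(T1) -> count=1 queue=[] holders={T2}
Final holders: {T2} -> 1 thread(s)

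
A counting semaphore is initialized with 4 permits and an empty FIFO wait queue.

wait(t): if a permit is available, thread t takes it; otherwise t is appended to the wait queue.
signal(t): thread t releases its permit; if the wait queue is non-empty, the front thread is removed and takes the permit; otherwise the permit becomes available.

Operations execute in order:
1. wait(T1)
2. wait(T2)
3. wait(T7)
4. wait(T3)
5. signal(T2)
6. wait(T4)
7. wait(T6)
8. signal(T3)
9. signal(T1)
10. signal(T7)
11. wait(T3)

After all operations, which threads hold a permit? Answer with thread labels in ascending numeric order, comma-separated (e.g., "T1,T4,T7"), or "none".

Step 1: wait(T1) -> count=3 queue=[] holders={T1}
Step 2: wait(T2) -> count=2 queue=[] holders={T1,T2}
Step 3: wait(T7) -> count=1 queue=[] holders={T1,T2,T7}
Step 4: wait(T3) -> count=0 queue=[] holders={T1,T2,T3,T7}
Step 5: signal(T2) -> count=1 queue=[] holders={T1,T3,T7}
Step 6: wait(T4) -> count=0 queue=[] holders={T1,T3,T4,T7}
Step 7: wait(T6) -> count=0 queue=[T6] holders={T1,T3,T4,T7}
Step 8: signal(T3) -> count=0 queue=[] holders={T1,T4,T6,T7}
Step 9: signal(T1) -> count=1 queue=[] holders={T4,T6,T7}
Step 10: signal(T7) -> count=2 queue=[] holders={T4,T6}
Step 11: wait(T3) -> count=1 queue=[] holders={T3,T4,T6}
Final holders: T3,T4,T6

Answer: T3,T4,T6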